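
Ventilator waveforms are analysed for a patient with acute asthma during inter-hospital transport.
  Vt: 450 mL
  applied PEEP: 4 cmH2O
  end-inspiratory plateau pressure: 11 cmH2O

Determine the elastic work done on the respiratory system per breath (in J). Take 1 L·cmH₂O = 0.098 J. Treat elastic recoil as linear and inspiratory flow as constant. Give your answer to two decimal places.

0.15

Elastic work ≈ ½ × (Pplat − PEEP) × Vt = 0.5 × (11 − 4) × 0.450 L = 0.5 × 7.0 × 0.450 = 1.575 L·cmH2O.
× 0.098 J/(L·cmH2O) → 0.1544 J.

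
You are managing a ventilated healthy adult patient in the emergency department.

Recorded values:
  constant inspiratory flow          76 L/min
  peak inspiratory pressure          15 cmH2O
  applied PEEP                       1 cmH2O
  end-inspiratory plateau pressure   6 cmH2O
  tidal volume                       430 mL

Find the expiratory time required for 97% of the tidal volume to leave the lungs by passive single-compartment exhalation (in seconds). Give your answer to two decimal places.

Flow: 76 L/min ÷ 60 = 1.2667 L/s.
R = (PIP − Pplat)/V̇ = (15 − 6) / 1.2667 = 9.0/1.2667 = 7.105 cmH2O·s/L.
C = Vt/(Pplat − PEEP) = 430.0 / (6 − 1) = 430.0/5.0 = 86.0 mL/cmH2O.
τ = R × C = 7.105 × 0.086 L/cmH2O = 0.611 s.
t = −τ·ln(1 − 0.97) = −0.611·ln(0.03) = 2.143 s.

2.14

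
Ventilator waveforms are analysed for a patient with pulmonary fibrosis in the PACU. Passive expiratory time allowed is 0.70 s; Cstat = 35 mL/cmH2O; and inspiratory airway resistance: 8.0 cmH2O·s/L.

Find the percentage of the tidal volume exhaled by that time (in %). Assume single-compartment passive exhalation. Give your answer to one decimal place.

91.8

τ = R × C = 8.0 × 35 mL/cmH2O = 8.0 × 0.035 L/cmH2O = 0.28 s.
Passive exhalation: V(t)/V₀ = e^(−t/τ) = e^(−0.70/0.28) = 0.08208.
Fraction exhaled = 1 − 0.08208 = 0.9179 → 91.79%.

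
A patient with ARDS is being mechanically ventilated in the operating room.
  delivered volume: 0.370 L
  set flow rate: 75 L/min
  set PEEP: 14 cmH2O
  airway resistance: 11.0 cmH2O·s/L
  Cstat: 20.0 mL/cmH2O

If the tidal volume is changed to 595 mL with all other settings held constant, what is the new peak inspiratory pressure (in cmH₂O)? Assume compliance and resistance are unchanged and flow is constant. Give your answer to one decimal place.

57.5

Flow: 75 L/min ÷ 60 = 1.25 L/s.
PIP = Vt/C + R·V̇ + PEEP (constant-flow equation of motion).
Only the elastic term changes: ΔPIP = ΔVt / C = (595 − 370) / 20.0 = 11.25 cmH2O.
Original PIP = 370/20.0 + 11.0×1.25 + 14 = 46.25 cmH2O; new PIP = 46.25 + (11.25) = 57.5 cmH2O.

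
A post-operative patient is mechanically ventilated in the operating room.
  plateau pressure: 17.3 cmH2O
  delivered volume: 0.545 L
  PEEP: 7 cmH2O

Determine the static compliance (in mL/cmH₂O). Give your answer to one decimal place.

Cstat = Vt / (Pplat − PEEP) = 545 / (17.3 − 7) = 545 / 10.3 = 52.913 mL/cmH2O.

52.9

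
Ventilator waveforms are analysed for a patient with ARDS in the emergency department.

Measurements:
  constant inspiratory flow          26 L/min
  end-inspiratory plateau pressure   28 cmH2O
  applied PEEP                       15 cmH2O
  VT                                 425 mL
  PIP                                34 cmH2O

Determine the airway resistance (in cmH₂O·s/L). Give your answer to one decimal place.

13.8

Flow: 26 L/min ÷ 60 = 0.4333 L/s.
Raw = (PIP − Pplat) / flow = (34 − 28) / 0.4333 = 6.0 / 0.4333 = 13.847 cmH2O·s/L.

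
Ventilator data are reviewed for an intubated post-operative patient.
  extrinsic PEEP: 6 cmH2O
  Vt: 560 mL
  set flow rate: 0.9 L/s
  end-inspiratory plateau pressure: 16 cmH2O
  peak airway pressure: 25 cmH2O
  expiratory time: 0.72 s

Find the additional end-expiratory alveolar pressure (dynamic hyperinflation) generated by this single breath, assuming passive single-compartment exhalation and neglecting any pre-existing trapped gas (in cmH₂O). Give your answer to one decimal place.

2.8

R = (PIP − Pplat)/V̇ = (25 − 16) / 0.9 = 9.0/0.9 = 10.0 cmH2O·s/L.
C = Vt/(Pplat − PEEP) = 560.0 / (16 − 6) = 560.0/10.0 = 56.0 mL/cmH2O.
τ = R × C = 10.0 × 0.056 L/cmH2O = 0.56 s.
Fraction remaining = e^(−Te/τ) = e^(−0.72/0.56) = 0.2765; trapped volume = 560.0 × 0.2765 = 154.84 mL.
Additional alveolar pressure from trapping ≈ V_trapped / C = 154.84 / 56.0 = 2.765 cmH2O.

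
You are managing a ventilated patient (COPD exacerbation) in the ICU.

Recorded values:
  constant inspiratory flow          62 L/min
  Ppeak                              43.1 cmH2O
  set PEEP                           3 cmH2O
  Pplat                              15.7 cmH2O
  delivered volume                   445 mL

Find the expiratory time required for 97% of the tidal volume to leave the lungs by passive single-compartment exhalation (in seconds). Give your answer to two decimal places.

3.26

Flow: 62 L/min ÷ 60 = 1.0333 L/s.
R = (PIP − Pplat)/V̇ = (43.1 − 15.7) / 1.0333 = 27.4/1.0333 = 26.517 cmH2O·s/L.
C = Vt/(Pplat − PEEP) = 445.0 / (15.7 − 3) = 445.0/12.7 = 35.039 mL/cmH2O.
τ = R × C = 26.517 × 0.03504 L/cmH2O = 0.9292 s.
t = −τ·ln(1 − 0.97) = −0.9292·ln(0.03) = 3.258 s.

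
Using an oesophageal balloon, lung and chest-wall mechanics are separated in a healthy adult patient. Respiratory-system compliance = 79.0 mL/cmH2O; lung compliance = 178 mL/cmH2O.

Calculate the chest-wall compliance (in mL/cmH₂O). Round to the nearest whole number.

142

1/Ccw = 1/Crs − 1/CL.
1/Ccw = 1/79.0 − 1/178 = 0.00704.
Ccw = 142.05 mL/cmH2O.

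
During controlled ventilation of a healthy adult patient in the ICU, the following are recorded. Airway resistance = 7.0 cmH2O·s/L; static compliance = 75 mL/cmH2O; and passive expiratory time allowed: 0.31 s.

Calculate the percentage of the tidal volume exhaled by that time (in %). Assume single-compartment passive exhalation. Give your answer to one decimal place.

44.6

τ = R × C = 7.0 × 75 mL/cmH2O = 7.0 × 0.075 L/cmH2O = 0.525 s.
Passive exhalation: V(t)/V₀ = e^(−t/τ) = e^(−0.31/0.525) = 0.5541.
Fraction exhaled = 1 − 0.5541 = 0.4459 → 44.59%.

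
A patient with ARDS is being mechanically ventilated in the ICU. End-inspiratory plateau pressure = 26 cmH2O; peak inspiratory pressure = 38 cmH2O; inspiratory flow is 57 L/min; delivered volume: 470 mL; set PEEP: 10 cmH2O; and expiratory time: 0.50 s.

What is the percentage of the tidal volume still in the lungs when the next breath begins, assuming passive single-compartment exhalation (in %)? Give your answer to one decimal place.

26.0

Flow: 57 L/min ÷ 60 = 0.95 L/s.
R = (PIP − Pplat)/V̇ = (38 − 26) / 0.95 = 12.0/0.95 = 12.632 cmH2O·s/L.
C = Vt/(Pplat − PEEP) = 470.0 / (26 − 10) = 470.0/16.0 = 29.375 mL/cmH2O.
τ = R × C = 12.632 × 0.02938 L/cmH2O = 0.3711 s.
Fraction remaining at end-expiration = e^(−Te/τ) = e^(−0.50/0.3711) = 0.2599 → 25.99%.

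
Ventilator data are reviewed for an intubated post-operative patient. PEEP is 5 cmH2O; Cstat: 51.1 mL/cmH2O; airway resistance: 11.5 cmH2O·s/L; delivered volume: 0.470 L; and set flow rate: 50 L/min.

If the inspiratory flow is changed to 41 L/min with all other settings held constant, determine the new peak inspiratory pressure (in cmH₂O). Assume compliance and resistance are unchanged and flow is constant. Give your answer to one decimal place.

22.1

Flow: 50 L/min ÷ 60 = 0.8333 L/s.
New flow: 41 L/min ÷ 60 = 0.6833 L/s.
PIP = Vt/C + R·V̇ + PEEP (constant-flow equation of motion).
Only the resistive term changes: ΔPIP = R × ΔV̇ = 11.5 × (0.6833 − 0.8333) = 11.5 × -0.15 = -1.725 cmH2O.
Original PIP = 470/51.1 + 11.5×0.8333 + 5 = 23.781 cmH2O; new PIP = 23.781 + (-1.725) = 22.056 cmH2O.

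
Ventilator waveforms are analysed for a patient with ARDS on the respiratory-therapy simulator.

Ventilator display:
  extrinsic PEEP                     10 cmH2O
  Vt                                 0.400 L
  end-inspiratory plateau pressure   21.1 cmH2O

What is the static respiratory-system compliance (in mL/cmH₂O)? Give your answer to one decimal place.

36.0

Cstat = Vt / (Pplat − PEEP) = 400 / (21.1 − 10) = 400 / 11.1 = 36.036 mL/cmH2O.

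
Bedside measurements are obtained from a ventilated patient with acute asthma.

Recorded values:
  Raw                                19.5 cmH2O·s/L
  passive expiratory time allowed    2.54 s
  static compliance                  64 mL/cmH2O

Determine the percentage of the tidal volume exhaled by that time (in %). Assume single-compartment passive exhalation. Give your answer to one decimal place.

86.9

τ = R × C = 19.5 × 64 mL/cmH2O = 19.5 × 0.064 L/cmH2O = 1.248 s.
Passive exhalation: V(t)/V₀ = e^(−t/τ) = e^(−2.54/1.248) = 0.1306.
Fraction exhaled = 1 − 0.1306 = 0.8694 → 86.94%.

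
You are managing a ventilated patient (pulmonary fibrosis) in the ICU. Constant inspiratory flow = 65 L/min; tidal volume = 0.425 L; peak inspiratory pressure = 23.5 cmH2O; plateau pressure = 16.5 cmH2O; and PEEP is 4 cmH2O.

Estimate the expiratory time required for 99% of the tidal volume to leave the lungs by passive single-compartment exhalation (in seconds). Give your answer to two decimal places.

Flow: 65 L/min ÷ 60 = 1.0833 L/s.
R = (PIP − Pplat)/V̇ = (23.5 − 16.5) / 1.0833 = 7.0/1.0833 = 6.462 cmH2O·s/L.
C = Vt/(Pplat − PEEP) = 425.0 / (16.5 − 4) = 425.0/12.5 = 34.0 mL/cmH2O.
τ = R × C = 6.462 × 0.034 L/cmH2O = 0.2197 s.
t = −τ·ln(1 − 0.99) = −0.2197·ln(0.01) = 1.012 s.

1.01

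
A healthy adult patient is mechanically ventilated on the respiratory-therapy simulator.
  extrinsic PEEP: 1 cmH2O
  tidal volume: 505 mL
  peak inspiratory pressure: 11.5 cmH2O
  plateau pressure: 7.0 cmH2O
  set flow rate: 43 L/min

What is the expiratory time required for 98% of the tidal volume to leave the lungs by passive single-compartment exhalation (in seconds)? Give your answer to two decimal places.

2.07

Flow: 43 L/min ÷ 60 = 0.7167 L/s.
R = (PIP − Pplat)/V̇ = (11.5 − 7.0) / 0.7167 = 4.5/0.7167 = 6.279 cmH2O·s/L.
C = Vt/(Pplat − PEEP) = 505.0 / (7.0 − 1) = 505.0/6.0 = 84.167 mL/cmH2O.
τ = R × C = 6.279 × 0.08417 L/cmH2O = 0.5285 s.
t = −τ·ln(1 − 0.98) = −0.5285·ln(0.02) = 2.068 s.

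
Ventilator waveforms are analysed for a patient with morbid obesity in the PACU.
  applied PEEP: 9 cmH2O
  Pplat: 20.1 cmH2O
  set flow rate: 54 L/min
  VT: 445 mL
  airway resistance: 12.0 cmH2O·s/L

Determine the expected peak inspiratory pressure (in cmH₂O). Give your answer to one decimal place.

30.9

Flow: 54 L/min ÷ 60 = 0.9 L/s.
PIP = Pplat + Raw × flow = 20.1 + 12.0 × 0.9 = 20.1 + 10.8 = 30.9 cmH2O.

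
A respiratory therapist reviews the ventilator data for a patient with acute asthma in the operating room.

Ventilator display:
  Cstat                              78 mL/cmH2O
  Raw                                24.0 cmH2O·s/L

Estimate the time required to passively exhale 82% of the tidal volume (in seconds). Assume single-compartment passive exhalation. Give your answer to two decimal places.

τ = R × C = 24.0 × 78 mL/cmH2O = 24.0 × 0.078 L/cmH2O = 1.872 s.
Exhaled fraction f = 1 − e^(−t/τ) → t = −τ·ln(1 − f) = −1.872·ln(0.18) = 3.21 s.

3.21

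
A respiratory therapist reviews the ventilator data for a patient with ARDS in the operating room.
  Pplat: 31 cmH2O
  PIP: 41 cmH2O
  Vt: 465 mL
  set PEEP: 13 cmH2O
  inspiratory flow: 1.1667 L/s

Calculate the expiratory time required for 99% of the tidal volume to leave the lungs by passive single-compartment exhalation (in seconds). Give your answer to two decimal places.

1.02

R = (PIP − Pplat)/V̇ = (41 − 31) / 1.1667 = 10.0/1.1667 = 8.571 cmH2O·s/L.
C = Vt/(Pplat − PEEP) = 465.0 / (31 − 13) = 465.0/18.0 = 25.833 mL/cmH2O.
τ = R × C = 8.571 × 0.02583 L/cmH2O = 0.2214 s.
t = −τ·ln(1 − 0.99) = −0.2214·ln(0.01) = 1.02 s.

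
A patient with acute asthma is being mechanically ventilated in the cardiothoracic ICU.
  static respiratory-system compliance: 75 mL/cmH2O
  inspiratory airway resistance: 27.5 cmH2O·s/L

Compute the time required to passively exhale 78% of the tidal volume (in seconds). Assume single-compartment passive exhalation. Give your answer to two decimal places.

3.12

τ = R × C = 27.5 × 75 mL/cmH2O = 27.5 × 0.075 L/cmH2O = 2.063 s.
Exhaled fraction f = 1 − e^(−t/τ) → t = −τ·ln(1 − f) = −2.063·ln(0.22) = 3.124 s.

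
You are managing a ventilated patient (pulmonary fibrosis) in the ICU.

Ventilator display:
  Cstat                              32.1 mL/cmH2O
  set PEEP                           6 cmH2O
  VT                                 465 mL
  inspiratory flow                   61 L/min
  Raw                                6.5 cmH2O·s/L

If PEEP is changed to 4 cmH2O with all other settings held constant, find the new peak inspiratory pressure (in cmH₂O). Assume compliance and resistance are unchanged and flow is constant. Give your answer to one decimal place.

Flow: 61 L/min ÷ 60 = 1.0167 L/s.
PIP = Vt/C + R·V̇ + PEEP (constant-flow equation of motion).
Only the baseline term changes: ΔPIP = ΔPEEP = 4 − 6 = -2.0 cmH2O.
Original PIP = 465/32.1 + 6.5×1.0167 + 6 = 27.095 cmH2O; new PIP = 27.095 + (-2.0) = 25.095 cmH2O.

25.1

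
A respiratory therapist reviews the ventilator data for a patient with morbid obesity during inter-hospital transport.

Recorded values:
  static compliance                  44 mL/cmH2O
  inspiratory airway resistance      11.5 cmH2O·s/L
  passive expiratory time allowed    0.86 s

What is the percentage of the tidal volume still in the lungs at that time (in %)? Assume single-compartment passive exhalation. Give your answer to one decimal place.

18.3

τ = R × C = 11.5 × 44 mL/cmH2O = 11.5 × 0.044 L/cmH2O = 0.506 s.
Passive exhalation: V(t)/V₀ = e^(−t/τ) = e^(−0.86/0.506) = 0.1828.
Fraction remaining = 0.1828 → 18.28%.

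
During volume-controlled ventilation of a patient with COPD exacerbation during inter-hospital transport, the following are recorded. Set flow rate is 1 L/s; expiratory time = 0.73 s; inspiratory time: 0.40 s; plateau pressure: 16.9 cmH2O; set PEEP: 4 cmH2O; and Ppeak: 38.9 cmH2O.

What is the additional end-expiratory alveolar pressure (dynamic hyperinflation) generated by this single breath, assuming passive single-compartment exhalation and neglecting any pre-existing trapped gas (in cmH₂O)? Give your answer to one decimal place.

4.4

Vt = flow × Ti = 1 L/s × 0.40 s × 1000 mL/L = 400.0 mL.
R = (PIP − Pplat)/V̇ = (38.9 − 16.9) / 1 = 22.0/1 = 22.0 cmH2O·s/L.
C = Vt/(Pplat − PEEP) = 400.0 / (16.9 − 4) = 400.0/12.9 = 31.008 mL/cmH2O.
τ = R × C = 22.0 × 0.03101 L/cmH2O = 0.6822 s.
Fraction remaining = e^(−Te/τ) = e^(−0.73/0.6822) = 0.343; trapped volume = 400.0 × 0.343 = 137.2 mL.
Additional alveolar pressure from trapping ≈ V_trapped / C = 137.2 / 31.008 = 4.425 cmH2O.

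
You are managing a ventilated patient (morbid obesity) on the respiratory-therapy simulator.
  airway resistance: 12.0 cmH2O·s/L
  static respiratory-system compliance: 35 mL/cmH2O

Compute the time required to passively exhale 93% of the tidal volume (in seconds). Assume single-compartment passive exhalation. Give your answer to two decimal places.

τ = R × C = 12.0 × 35 mL/cmH2O = 12.0 × 0.035 L/cmH2O = 0.42 s.
Exhaled fraction f = 1 − e^(−t/τ) → t = −τ·ln(1 − f) = −0.42·ln(0.07) = 1.117 s.

1.12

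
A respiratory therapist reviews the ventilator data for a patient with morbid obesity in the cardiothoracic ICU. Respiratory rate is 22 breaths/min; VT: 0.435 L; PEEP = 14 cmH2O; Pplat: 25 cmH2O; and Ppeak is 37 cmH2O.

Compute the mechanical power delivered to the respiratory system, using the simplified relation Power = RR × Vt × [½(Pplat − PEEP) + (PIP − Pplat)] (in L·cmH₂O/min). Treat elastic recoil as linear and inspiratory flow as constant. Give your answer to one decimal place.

Per-breath work = Vt × [½(Pplat−PEEP) + (PIP−Pplat)] = 0.435 × [0.5×11.0 + 12.0] = 0.435 × 17.5 = 7.613 L·cmH2O.
Power = 22 × 7.613 = 167.49 L·cmH2O/min.

167.5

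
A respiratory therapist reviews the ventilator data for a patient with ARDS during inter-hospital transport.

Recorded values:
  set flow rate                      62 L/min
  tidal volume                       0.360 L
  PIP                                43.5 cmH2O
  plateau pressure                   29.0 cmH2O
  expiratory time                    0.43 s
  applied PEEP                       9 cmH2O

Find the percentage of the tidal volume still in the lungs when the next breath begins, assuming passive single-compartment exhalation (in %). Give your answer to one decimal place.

Flow: 62 L/min ÷ 60 = 1.0333 L/s.
R = (PIP − Pplat)/V̇ = (43.5 − 29.0) / 1.0333 = 14.5/1.0333 = 14.033 cmH2O·s/L.
C = Vt/(Pplat − PEEP) = 360.0 / (29.0 − 9) = 360.0/20.0 = 18.0 mL/cmH2O.
τ = R × C = 14.033 × 0.018 L/cmH2O = 0.2526 s.
Fraction remaining at end-expiration = e^(−Te/τ) = e^(−0.43/0.2526) = 0.1823 → 18.23%.

18.2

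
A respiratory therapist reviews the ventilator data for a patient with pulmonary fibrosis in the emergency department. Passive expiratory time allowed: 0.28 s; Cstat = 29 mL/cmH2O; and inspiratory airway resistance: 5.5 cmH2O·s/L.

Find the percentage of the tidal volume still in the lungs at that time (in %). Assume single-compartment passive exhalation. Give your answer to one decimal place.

17.3

τ = R × C = 5.5 × 29 mL/cmH2O = 5.5 × 0.029 L/cmH2O = 0.1595 s.
Passive exhalation: V(t)/V₀ = e^(−t/τ) = e^(−0.28/0.1595) = 0.1728.
Fraction remaining = 0.1728 → 17.28%.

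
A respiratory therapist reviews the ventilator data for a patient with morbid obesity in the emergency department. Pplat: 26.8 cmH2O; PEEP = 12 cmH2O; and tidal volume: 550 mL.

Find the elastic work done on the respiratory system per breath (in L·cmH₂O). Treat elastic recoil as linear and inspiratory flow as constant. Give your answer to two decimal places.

Elastic work ≈ ½ × (Pplat − PEEP) × Vt = 0.5 × (26.8 − 12) × 0.550 L = 0.5 × 14.8 × 0.550 = 4.07 L·cmH2O.

4.07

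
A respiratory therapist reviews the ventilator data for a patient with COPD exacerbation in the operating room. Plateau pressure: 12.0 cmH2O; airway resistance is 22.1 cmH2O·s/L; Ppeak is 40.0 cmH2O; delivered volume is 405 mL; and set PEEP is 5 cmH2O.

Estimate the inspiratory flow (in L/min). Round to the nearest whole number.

flow = (PIP − Pplat) / Raw = (40.0 − 12.0) / 22.1 = 1.267 L/s × 60 = 76.02 L/min.

76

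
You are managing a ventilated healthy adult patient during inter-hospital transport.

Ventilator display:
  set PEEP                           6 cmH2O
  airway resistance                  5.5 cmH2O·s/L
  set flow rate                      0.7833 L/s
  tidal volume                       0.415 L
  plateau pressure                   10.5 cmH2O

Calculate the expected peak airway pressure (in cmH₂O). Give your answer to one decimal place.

14.8

PIP = Pplat + Raw × flow = 10.5 + 5.5 × 0.7833 = 10.5 + 4.308 = 14.808 cmH2O.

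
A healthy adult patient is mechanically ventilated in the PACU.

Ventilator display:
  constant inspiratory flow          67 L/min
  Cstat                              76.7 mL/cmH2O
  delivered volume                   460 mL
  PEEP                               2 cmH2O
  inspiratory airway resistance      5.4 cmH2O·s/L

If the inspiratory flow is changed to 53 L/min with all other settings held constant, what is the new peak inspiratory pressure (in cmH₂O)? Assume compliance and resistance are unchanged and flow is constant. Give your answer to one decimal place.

12.8

Flow: 67 L/min ÷ 60 = 1.1167 L/s.
New flow: 53 L/min ÷ 60 = 0.8833 L/s.
PIP = Vt/C + R·V̇ + PEEP (constant-flow equation of motion).
Only the resistive term changes: ΔPIP = R × ΔV̇ = 5.4 × (0.8833 − 1.1167) = 5.4 × -0.2334 = -1.26 cmH2O.
Original PIP = 460/76.7 + 5.4×1.1167 + 2 = 14.028 cmH2O; new PIP = 14.028 + (-1.26) = 12.768 cmH2O.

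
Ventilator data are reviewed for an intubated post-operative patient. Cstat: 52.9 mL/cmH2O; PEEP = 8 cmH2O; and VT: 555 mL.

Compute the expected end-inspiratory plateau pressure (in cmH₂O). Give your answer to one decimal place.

Pplat = PEEP + Vt / Cstat = 8 + 555 / 52.9 = 8 + 10.491 = 18.491 cmH2O.

18.5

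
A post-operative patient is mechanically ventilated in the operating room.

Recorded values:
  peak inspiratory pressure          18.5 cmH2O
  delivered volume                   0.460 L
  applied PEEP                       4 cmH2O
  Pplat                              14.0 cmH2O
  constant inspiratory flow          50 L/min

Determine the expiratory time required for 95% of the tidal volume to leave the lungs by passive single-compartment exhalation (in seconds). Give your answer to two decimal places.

0.74

Flow: 50 L/min ÷ 60 = 0.8333 L/s.
R = (PIP − Pplat)/V̇ = (18.5 − 14.0) / 0.8333 = 4.5/0.8333 = 5.4 cmH2O·s/L.
C = Vt/(Pplat − PEEP) = 460.0 / (14.0 − 4) = 460.0/10.0 = 46.0 mL/cmH2O.
τ = R × C = 5.4 × 0.046 L/cmH2O = 0.2484 s.
t = −τ·ln(1 − 0.95) = −0.2484·ln(0.05) = 0.7441 s.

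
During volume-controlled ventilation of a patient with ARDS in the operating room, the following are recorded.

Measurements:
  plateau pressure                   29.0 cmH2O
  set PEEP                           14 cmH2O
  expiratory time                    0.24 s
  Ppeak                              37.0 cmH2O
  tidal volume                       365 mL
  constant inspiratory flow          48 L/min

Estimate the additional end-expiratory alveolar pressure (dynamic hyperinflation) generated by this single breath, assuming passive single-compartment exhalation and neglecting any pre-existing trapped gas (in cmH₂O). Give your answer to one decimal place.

5.6

Flow: 48 L/min ÷ 60 = 0.8 L/s.
R = (PIP − Pplat)/V̇ = (37.0 − 29.0) / 0.8 = 8.0/0.8 = 10.0 cmH2O·s/L.
C = Vt/(Pplat − PEEP) = 365.0 / (29.0 − 14) = 365.0/15.0 = 24.333 mL/cmH2O.
τ = R × C = 10.0 × 0.02433 L/cmH2O = 0.2433 s.
Fraction remaining = e^(−Te/τ) = e^(−0.24/0.2433) = 0.3729; trapped volume = 365.0 × 0.3729 = 136.11 mL.
Additional alveolar pressure from trapping ≈ V_trapped / C = 136.11 / 24.333 = 5.594 cmH2O.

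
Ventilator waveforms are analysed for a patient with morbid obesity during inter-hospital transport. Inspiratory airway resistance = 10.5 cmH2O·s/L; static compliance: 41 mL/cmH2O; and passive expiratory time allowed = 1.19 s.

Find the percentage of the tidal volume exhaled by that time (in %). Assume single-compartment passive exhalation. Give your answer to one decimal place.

93.7

τ = R × C = 10.5 × 41 mL/cmH2O = 10.5 × 0.041 L/cmH2O = 0.4305 s.
Passive exhalation: V(t)/V₀ = e^(−t/τ) = e^(−1.19/0.4305) = 0.06302.
Fraction exhaled = 1 − 0.06302 = 0.937 → 93.7%.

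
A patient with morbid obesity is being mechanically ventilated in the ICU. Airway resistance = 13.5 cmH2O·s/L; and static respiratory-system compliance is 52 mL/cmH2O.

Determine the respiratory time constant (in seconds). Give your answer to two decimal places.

0.70

τ = R × C = 13.5 × 52 mL/cmH2O = 13.5 × 0.052 L/cmH2O = 0.702 s.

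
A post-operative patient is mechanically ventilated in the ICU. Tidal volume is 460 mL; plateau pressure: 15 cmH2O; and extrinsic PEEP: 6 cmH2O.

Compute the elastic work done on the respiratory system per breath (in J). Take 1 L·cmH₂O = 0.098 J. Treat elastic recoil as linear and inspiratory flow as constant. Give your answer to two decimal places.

0.20

Elastic work ≈ ½ × (Pplat − PEEP) × Vt = 0.5 × (15 − 6) × 0.460 L = 0.5 × 9.0 × 0.460 = 2.07 L·cmH2O.
× 0.098 J/(L·cmH2O) → 0.2029 J.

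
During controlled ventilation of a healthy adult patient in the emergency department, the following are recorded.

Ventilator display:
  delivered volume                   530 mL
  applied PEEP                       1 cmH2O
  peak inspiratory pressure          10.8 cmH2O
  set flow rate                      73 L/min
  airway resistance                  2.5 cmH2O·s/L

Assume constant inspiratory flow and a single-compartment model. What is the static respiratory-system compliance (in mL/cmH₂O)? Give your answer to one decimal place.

Flow: 73 L/min ÷ 60 = 1.2167 L/s.
Equation of motion (constant flow): PIP = Vt/C + R·V̇ + PEEP.
Vt/C = PIP − R·V̇ − PEEP = 10.8 − 2.5×1.2167 − 1 = 10.8 − 3.042 − 1 = 6.758 cmH2O.
C = Vt / 6.758 = 530 / 6.758 = 78.426 mL/cmH2O.

78.4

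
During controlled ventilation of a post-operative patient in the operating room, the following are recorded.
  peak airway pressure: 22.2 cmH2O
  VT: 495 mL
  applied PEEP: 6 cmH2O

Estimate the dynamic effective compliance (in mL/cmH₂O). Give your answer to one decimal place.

Dynamic compliance = Vt / (PIP − PEEP) = 495 / (22.2 − 6) = 495 / 16.2 = 30.556 mL/cmH2O.

30.6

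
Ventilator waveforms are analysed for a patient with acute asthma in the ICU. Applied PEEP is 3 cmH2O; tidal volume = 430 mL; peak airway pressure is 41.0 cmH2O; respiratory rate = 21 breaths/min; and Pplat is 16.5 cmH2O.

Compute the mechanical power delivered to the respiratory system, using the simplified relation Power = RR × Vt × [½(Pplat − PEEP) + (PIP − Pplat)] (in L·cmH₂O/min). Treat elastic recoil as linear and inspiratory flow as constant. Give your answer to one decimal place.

282.2

Per-breath work = Vt × [½(Pplat−PEEP) + (PIP−Pplat)] = 0.430 × [0.5×13.5 + 24.5] = 0.430 × 31.25 = 13.438 L·cmH2O.
Power = 21 × 13.438 = 282.2 L·cmH2O/min.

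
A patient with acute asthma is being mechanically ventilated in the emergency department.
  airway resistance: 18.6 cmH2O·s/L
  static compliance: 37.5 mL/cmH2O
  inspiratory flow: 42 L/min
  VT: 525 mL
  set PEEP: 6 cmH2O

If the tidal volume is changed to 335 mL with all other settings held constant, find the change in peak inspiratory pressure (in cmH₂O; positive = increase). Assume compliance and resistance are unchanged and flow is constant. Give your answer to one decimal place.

PIP = Vt/C + R·V̇ + PEEP (constant-flow equation of motion).
Only the elastic term changes: ΔPIP = ΔVt / C = (335 − 525) / 37.5 = -5.067 cmH2O.

-5.1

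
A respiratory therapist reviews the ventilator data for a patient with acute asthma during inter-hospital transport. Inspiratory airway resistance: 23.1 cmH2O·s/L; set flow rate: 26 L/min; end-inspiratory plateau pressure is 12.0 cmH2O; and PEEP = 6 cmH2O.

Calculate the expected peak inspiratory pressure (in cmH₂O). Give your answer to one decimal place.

22.0

Flow: 26 L/min ÷ 60 = 0.4333 L/s.
PIP = Pplat + Raw × flow = 12.0 + 23.1 × 0.4333 = 12.0 + 10.009 = 22.009 cmH2O.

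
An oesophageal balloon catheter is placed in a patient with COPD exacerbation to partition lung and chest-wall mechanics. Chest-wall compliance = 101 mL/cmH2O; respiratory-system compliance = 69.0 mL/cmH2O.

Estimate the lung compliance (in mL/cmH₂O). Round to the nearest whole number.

1/CL = 1/Crs − 1/Ccw.
1/CL = 1/69.0 − 1/101 = 0.004592.
CL = 217.77 mL/cmH2O.

218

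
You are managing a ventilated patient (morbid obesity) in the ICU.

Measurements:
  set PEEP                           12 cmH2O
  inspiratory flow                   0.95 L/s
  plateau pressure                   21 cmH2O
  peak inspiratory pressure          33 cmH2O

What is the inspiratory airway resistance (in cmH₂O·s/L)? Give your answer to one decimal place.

12.6

Raw = (PIP − Pplat) / flow = (33 − 21) / 0.95 = 12.0 / 0.95 = 12.632 cmH2O·s/L.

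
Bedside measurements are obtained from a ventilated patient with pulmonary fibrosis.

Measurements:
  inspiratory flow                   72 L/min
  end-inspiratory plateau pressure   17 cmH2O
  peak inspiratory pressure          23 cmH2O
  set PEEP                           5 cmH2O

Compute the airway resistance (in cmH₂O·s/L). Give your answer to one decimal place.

5.0

Flow: 72 L/min ÷ 60 = 1.2 L/s.
Raw = (PIP − Pplat) / flow = (23 − 17) / 1.2 = 6.0 / 1.2 = 5.0 cmH2O·s/L.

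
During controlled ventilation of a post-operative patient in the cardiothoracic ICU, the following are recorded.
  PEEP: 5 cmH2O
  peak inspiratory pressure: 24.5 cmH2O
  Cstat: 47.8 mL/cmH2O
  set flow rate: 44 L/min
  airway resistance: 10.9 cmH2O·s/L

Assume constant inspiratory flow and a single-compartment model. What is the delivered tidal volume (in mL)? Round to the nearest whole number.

Flow: 44 L/min ÷ 60 = 0.7333 L/s.
Equation of motion (constant flow): PIP = Vt/C + R·V̇ + PEEP.
Vt/C = PIP − R·V̇ − PEEP = 24.5 − 7.993 − 5 = 11.507 cmH2O.
Vt = C × 11.507 = 47.8 × 11.507 = 550.03 mL.

550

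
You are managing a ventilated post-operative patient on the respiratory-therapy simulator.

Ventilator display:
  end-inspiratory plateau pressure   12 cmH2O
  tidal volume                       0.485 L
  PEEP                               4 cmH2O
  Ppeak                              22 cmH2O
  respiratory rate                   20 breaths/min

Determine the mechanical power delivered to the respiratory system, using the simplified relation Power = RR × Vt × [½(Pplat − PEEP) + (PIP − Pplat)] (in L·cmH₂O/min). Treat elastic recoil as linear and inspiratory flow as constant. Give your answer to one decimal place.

135.8

Per-breath work = Vt × [½(Pplat−PEEP) + (PIP−Pplat)] = 0.485 × [0.5×8.0 + 10.0] = 0.485 × 14.0 = 6.79 L·cmH2O.
Power = 20 × 6.79 = 135.8 L·cmH2O/min.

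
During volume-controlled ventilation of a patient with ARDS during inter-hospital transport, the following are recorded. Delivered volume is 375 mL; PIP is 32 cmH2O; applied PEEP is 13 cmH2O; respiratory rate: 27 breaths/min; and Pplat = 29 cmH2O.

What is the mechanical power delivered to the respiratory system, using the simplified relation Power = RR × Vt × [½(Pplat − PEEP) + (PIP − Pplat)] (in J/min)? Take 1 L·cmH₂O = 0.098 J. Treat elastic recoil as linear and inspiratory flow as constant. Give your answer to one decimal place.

10.9

Per-breath work = Vt × [½(Pplat−PEEP) + (PIP−Pplat)] = 0.375 × [0.5×16.0 + 3.0] = 0.375 × 11.0 = 4.125 L·cmH2O.
Power = 27 × 4.125 = 111.38 L·cmH2O/min.
× 0.098 J/(L·cmH2O) → 10.915 J/min.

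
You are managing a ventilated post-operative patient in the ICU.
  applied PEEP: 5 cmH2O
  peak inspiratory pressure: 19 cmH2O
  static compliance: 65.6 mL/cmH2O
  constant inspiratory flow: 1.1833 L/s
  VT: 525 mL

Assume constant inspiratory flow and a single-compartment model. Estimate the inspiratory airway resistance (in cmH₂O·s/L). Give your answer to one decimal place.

Equation of motion (constant flow): PIP = Vt/C + R·V̇ + PEEP.
R·V̇ = PIP − Vt/C − PEEP = 19 − 525/65.6 − 5 = 19 − 8.003 − 5 = 5.997 cmH2O.
R = 5.997 / 1.1833 = 5.068 cmH2O·s/L.

5.1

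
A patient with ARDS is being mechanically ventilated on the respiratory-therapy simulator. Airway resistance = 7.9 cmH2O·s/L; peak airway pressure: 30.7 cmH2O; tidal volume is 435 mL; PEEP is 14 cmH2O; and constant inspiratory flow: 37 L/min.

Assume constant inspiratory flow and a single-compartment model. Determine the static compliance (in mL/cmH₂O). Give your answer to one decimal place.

36.8

Flow: 37 L/min ÷ 60 = 0.6167 L/s.
Equation of motion (constant flow): PIP = Vt/C + R·V̇ + PEEP.
Vt/C = PIP − R·V̇ − PEEP = 30.7 − 7.9×0.6167 − 14 = 30.7 − 4.872 − 14 = 11.828 cmH2O.
C = Vt / 11.828 = 435 / 11.828 = 36.777 mL/cmH2O.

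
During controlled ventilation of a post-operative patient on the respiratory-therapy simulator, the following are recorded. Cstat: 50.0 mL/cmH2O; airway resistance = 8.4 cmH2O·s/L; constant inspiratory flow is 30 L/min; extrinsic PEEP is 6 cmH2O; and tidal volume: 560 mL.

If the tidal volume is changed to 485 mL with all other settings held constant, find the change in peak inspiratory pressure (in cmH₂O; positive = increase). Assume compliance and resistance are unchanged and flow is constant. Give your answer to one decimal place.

-1.5

PIP = Vt/C + R·V̇ + PEEP (constant-flow equation of motion).
Only the elastic term changes: ΔPIP = ΔVt / C = (485 − 560) / 50.0 = -1.5 cmH2O.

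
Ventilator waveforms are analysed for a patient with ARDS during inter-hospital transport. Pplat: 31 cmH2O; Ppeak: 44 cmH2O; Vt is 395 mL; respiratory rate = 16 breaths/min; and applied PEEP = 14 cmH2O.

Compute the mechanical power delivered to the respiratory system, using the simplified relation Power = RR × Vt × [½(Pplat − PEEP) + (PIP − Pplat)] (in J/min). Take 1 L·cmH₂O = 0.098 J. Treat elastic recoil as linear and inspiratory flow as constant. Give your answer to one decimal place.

13.3

Per-breath work = Vt × [½(Pplat−PEEP) + (PIP−Pplat)] = 0.395 × [0.5×17.0 + 13.0] = 0.395 × 21.5 = 8.493 L·cmH2O.
Power = 16 × 8.493 = 135.89 L·cmH2O/min.
× 0.098 J/(L·cmH2O) → 13.317 J/min.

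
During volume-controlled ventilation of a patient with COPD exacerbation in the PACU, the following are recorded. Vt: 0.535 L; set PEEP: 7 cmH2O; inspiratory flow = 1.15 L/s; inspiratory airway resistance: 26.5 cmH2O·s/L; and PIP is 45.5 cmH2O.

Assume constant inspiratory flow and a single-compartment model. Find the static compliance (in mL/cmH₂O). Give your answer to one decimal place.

Equation of motion (constant flow): PIP = Vt/C + R·V̇ + PEEP.
Vt/C = PIP − R·V̇ − PEEP = 45.5 − 26.5×1.15 − 7 = 45.5 − 30.475 − 7 = 8.025 cmH2O.
C = Vt / 8.025 = 535 / 8.025 = 66.667 mL/cmH2O.

66.7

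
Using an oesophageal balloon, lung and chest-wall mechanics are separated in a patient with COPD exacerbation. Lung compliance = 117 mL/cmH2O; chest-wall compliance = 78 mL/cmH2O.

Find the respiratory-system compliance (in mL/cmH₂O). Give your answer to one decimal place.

Lung and chest wall are elastances in series: 1/Crs = 1/CL + 1/Ccw.
1/Crs = 1/117 + 1/78 = 0.02137.
Crs = 46.795 mL/cmH2O.

46.8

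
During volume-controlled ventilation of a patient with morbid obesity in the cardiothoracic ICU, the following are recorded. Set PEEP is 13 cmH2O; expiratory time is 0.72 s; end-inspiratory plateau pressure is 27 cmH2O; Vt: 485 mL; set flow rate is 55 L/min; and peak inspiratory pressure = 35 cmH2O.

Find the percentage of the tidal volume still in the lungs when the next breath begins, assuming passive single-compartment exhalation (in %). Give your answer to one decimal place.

9.2

Flow: 55 L/min ÷ 60 = 0.9167 L/s.
R = (PIP − Pplat)/V̇ = (35 − 27) / 0.9167 = 8.0/0.9167 = 8.727 cmH2O·s/L.
C = Vt/(Pplat − PEEP) = 485.0 / (27 − 13) = 485.0/14.0 = 34.643 mL/cmH2O.
τ = R × C = 8.727 × 0.03464 L/cmH2O = 0.3023 s.
Fraction remaining at end-expiration = e^(−Te/τ) = e^(−0.72/0.3023) = 0.09239 → 9.239%.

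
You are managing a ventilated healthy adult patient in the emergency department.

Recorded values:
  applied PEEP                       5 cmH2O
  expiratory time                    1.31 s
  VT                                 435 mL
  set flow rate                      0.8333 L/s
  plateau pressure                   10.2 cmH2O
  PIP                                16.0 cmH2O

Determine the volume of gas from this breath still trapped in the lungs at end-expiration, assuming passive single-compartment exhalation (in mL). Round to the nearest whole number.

R = (PIP − Pplat)/V̇ = (16.0 − 10.2) / 0.8333 = 5.8/0.8333 = 6.96 cmH2O·s/L.
C = Vt/(Pplat − PEEP) = 435.0 / (10.2 − 5) = 435.0/5.2 = 83.654 mL/cmH2O.
τ = R × C = 6.96 × 0.08365 L/cmH2O = 0.5822 s.
Fraction remaining = e^(−Te/τ) = e^(−1.31/0.5822) = 0.1054.
Trapped volume = 435.0 × 0.1054 = 45.849 mL.

46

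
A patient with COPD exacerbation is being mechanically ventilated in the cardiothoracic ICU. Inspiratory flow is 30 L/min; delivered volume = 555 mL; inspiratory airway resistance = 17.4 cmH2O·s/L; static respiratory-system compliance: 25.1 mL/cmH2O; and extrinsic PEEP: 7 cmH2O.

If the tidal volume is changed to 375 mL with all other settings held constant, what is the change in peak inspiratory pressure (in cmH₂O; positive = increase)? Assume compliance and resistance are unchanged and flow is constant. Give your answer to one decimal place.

PIP = Vt/C + R·V̇ + PEEP (constant-flow equation of motion).
Only the elastic term changes: ΔPIP = ΔVt / C = (375 − 555) / 25.1 = -7.171 cmH2O.

-7.2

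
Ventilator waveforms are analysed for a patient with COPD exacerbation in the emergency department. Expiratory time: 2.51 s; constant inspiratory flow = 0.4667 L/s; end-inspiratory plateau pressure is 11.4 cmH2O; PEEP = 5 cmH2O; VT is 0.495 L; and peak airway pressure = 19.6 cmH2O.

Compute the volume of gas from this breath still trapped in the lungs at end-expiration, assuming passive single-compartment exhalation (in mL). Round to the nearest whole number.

78

R = (PIP − Pplat)/V̇ = (19.6 − 11.4) / 0.4667 = 8.2/0.4667 = 17.57 cmH2O·s/L.
C = Vt/(Pplat − PEEP) = 495.0 / (11.4 − 5) = 495.0/6.4 = 77.344 mL/cmH2O.
τ = R × C = 17.57 × 0.07734 L/cmH2O = 1.359 s.
Fraction remaining = e^(−Te/τ) = e^(−2.51/1.359) = 0.1577.
Trapped volume = 495.0 × 0.1577 = 78.062 mL.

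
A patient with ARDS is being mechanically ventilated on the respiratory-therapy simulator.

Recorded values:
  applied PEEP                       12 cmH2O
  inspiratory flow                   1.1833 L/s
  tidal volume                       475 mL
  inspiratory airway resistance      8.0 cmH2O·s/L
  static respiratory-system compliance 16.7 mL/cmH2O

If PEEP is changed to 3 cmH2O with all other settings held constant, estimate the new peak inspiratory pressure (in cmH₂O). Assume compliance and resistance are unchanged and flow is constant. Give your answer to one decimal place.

40.9

PIP = Vt/C + R·V̇ + PEEP (constant-flow equation of motion).
Only the baseline term changes: ΔPIP = ΔPEEP = 3 − 12 = -9.0 cmH2O.
Original PIP = 475/16.7 + 8.0×1.1833 + 12 = 49.91 cmH2O; new PIP = 49.91 + (-9.0) = 40.91 cmH2O.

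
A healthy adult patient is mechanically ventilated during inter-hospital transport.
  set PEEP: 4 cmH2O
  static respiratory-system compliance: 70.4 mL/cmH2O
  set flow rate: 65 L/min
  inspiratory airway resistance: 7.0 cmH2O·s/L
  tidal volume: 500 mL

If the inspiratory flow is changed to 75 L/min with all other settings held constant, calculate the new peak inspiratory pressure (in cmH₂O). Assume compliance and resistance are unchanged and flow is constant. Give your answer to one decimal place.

19.9

Flow: 65 L/min ÷ 60 = 1.0833 L/s.
New flow: 75 L/min ÷ 60 = 1.25 L/s.
PIP = Vt/C + R·V̇ + PEEP (constant-flow equation of motion).
Only the resistive term changes: ΔPIP = R × ΔV̇ = 7.0 × (1.25 − 1.0833) = 7.0 × 0.1667 = 1.167 cmH2O.
Original PIP = 500/70.4 + 7.0×1.0833 + 4 = 18.685 cmH2O; new PIP = 18.685 + (1.167) = 19.852 cmH2O.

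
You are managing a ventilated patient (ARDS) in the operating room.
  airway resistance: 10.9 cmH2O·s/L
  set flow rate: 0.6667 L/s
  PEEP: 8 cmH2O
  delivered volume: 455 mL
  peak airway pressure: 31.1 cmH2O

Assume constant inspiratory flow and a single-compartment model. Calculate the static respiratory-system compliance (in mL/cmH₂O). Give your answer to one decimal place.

Equation of motion (constant flow): PIP = Vt/C + R·V̇ + PEEP.
Vt/C = PIP − R·V̇ − PEEP = 31.1 − 10.9×0.6667 − 8 = 31.1 − 7.267 − 8 = 15.833 cmH2O.
C = Vt / 15.833 = 455 / 15.833 = 28.737 mL/cmH2O.

28.7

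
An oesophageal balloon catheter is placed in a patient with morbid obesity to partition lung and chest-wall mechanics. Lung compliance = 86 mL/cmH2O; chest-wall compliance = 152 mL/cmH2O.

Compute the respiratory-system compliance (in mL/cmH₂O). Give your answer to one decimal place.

54.9

Lung and chest wall are elastances in series: 1/Crs = 1/CL + 1/Ccw.
1/Crs = 1/86 + 1/152 = 0.01821.
Crs = 54.915 mL/cmH2O.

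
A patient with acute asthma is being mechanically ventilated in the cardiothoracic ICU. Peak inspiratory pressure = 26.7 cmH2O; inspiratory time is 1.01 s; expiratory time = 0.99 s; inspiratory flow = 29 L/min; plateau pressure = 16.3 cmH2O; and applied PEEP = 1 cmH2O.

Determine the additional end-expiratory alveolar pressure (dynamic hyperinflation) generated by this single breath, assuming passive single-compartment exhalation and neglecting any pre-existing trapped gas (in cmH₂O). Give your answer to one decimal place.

Flow: 29 L/min ÷ 60 = 0.4833 L/s.
Vt = flow × Ti = 0.4833 L/s × 1.01 s × 1000 mL/L = 488.13 mL.
R = (PIP − Pplat)/V̇ = (26.7 − 16.3) / 0.4833 = 10.4/0.4833 = 21.519 cmH2O·s/L.
C = Vt/(Pplat − PEEP) = 488.13 / (16.3 − 1) = 488.13/15.3 = 31.904 mL/cmH2O.
τ = R × C = 21.519 × 0.0319 L/cmH2O = 0.6865 s.
Fraction remaining = e^(−Te/τ) = e^(−0.99/0.6865) = 0.2364; trapped volume = 488.13 × 0.2364 = 115.39 mL.
Additional alveolar pressure from trapping ≈ V_trapped / C = 115.39 / 31.904 = 3.617 cmH2O.

3.6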